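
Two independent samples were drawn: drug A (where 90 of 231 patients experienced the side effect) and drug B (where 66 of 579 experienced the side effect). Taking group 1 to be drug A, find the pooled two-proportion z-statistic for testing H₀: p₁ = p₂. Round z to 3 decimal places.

z = 8.981

p̂₁ = 90/231 = 0.38961, p̂₂ = 66/579 = 0.11399.
Pooling: p̂ = 156/810 = 0.19259.
SE = √[p̂(1−p̂)(1/n₁+1/n₂)] = √[0.19259·0.80741·(1/231+1/579)] ≈ 0.030688.
z = (p̂₁ − p̂₂)/SE = (0.38961 − 0.11399)/0.030688 = 0.27562/0.030688 = 8.981.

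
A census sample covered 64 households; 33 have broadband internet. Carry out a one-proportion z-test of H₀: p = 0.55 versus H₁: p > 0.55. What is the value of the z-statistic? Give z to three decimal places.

z = -0.553

Sample proportion p̂ = 33/64 = 0.51562.
Null standard error: √(0.55·0.45/64) = √0.003867187 = 0.062187.
Test statistic: z = -0.03438/0.062187 = -0.553.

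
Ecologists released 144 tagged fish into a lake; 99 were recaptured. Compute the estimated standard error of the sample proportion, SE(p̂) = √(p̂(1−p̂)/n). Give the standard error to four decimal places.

p̂ = 99/144 = 0.68750.
p̂(1−p̂) = 0.214844.
Dividing by n and taking the root: √0.001491972 = 0.0386.

SE = 0.0386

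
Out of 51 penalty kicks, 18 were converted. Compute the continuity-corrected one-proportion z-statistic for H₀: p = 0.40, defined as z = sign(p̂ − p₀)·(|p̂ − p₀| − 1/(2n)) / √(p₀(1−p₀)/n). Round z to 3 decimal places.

z = -0.543

p̂ = 18/51 = 0.35294. p̂ − p₀ = -0.047059.
1/(2n) = 0.009804.
Corrected numerator: |-0.047059| − 0.009804 = 0.037255.
SE₀ = √(0.40·0.60/51) = 0.068599.
z = −0.037255/0.068599 = -0.543.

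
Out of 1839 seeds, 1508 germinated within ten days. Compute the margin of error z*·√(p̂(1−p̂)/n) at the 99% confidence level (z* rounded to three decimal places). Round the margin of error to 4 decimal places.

Sample proportion p̂ = 1508/1839 = 0.82001.
SE = √(p̂(1−p̂)/n) = √(0.147593/1839) = 0.008959.
The 99% critical value is z* = 2.576.
ME = 2.576·0.008959 = 0.0231.

ME = 0.0231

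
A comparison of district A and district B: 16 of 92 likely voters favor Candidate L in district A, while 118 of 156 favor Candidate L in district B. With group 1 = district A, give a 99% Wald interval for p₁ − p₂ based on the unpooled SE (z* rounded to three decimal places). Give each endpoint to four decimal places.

p̂₁ = 0.17391, p̂₂ = 0.75641, so the observed difference is -0.58250.
SE = √(0.001561601 + 0.001181114) = √0.002742715 = 0.052371.
The 99% critical value is z* = 2.576. Margin of error = 0.13491.
Interval: -0.58250 ± 0.13491 → (-0.7174, -0.4476).

(-0.7174, -0.4476)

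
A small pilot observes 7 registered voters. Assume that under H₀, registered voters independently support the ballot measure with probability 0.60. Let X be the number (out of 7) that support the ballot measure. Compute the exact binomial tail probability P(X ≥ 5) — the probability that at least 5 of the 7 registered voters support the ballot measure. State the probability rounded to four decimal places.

X ~ Binomial(n=7, p=0.60).
P(X ≥ 5) = C(7,5)·0.60^5·0.40^2 + C(7,6)·0.60^6·0.40^1 + C(7,7)·0.60^7·0.40^0.
= 0.261274 + 0.130637 + 0.027994 = 0.4199.

P = 0.4199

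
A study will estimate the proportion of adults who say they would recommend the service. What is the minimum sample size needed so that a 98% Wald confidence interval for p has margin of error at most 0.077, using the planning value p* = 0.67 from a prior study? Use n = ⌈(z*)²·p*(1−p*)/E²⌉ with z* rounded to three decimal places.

z* = 2.326 at the 98% level.
p*(1−p*) = 0.67·0.33 = 0.2211.
(z*)²·p*(1−p*)/E² = 5.410276·0.2211/0.005929 = 201.756.
Rounding up, n = 202.

n = 202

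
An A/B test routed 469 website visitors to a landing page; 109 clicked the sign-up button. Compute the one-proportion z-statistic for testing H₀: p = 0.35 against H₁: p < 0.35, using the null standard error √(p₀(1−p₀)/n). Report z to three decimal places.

p̂ = 109/469 = 0.23241.
SE₀ = √(0.35·0.65/469) = 0.022024.
Test statistic: z = -0.11759/0.022024 = -5.339.

z = -5.339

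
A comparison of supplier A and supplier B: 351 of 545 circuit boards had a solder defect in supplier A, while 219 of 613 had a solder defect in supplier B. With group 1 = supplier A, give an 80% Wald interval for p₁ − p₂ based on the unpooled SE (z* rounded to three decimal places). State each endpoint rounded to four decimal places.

(0.2506, 0.3229)

p̂₁ = 351/545 = 0.64404, p̂₂ = 219/613 = 0.35726; p̂₁ − p̂₂ = 0.28678.
Unpooled SE = √(p̂₁(1−p̂₁)/n₁ + p̂₂(1−p̂₂)/n₂) = √(0.000420648 + 0.000374592) = 0.028200.
For 80% confidence, z* = 1.282. Margin of error = 0.03615.
Interval: 0.28678 ± 0.03615 → (0.2506, 0.3229).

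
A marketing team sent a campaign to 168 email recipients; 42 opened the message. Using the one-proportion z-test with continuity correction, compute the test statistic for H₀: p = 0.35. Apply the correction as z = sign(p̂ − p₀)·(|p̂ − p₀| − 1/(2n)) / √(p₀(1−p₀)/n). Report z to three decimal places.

z = -2.637

Sample proportion p̂ = 42/168 = 0.25000. p̂ − p₀ = -0.100000.
1/(2n) = 0.002976.
Corrected numerator: |-0.100000| − 0.002976 = 0.097024.
Under H₀, SE = √(p₀(1−p₀)/n) = √(0.35·0.65/168) = √0.001354167 = 0.036799.
z = −0.097024/0.036799 = -2.637.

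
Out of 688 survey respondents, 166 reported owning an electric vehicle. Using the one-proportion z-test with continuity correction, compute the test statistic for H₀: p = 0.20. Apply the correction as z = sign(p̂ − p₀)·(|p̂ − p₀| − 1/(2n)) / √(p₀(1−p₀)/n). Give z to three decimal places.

Sample proportion p̂ = 166/688 = 0.24128. p̂ − p₀ = 0.041279.
Continuity correction 1/(2n) = 1/1376 = 0.000727.
Corrected numerator: |0.041279| − 0.000727 = 0.040552.
Null standard error: √(0.20·0.80/688) = √0.000232558 = 0.015250.
z = +0.040552/0.015250 = 2.659.

z = 2.659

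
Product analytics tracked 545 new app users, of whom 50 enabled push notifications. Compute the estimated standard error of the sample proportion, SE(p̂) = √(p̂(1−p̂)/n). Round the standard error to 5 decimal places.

With x = 50 successes in n = 545, p̂ = 0.09174.
p̂(1−p̂) = 0.083324.
SE = √(0.083324/545) = 0.01236.

SE = 0.01236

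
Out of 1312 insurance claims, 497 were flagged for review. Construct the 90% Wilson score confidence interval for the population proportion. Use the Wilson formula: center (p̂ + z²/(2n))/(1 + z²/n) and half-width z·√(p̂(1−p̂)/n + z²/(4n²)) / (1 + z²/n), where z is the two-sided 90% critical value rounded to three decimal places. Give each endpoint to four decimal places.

p̂ = 497/1312 = 0.37881; z = 1.645, so z² = 2.706025.
Denominator 1 + z²/n = 1 + 2.706025/1312 = 1.002063.
Adjusted center: (0.37881 + z²/(2n))/1.002063 = 0.37906.
Radicand: p̂(1−p̂)/n + z²/(4n²) = 0.000179355 + 0.000000393 = 0.000179748.
Half-width = z·√(radicand)/denom = 1.645·0.013407/1.002063 = 0.02201.
CI: 0.37906 ± 0.02201 = (0.3571, 0.4011).

(0.3571, 0.4011)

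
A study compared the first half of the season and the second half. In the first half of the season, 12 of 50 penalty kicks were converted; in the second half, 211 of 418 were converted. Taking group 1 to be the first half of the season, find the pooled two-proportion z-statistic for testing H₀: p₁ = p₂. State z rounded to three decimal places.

Sample proportions: p̂₁ = 12/50 = 0.24000 and p̂₂ = 211/418 = 0.50478.
Pooled p̂ = (12+211)/(50+418) = 223/468 = 0.47650.
Pooled SE = √[0.2494475·0.02239234] ≈ 0.074738.
z = -0.26478/0.074738 = -3.543.

z = -3.543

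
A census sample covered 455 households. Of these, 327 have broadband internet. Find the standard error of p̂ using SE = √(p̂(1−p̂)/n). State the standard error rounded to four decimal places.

SE = 0.0211

p̂ = 327/455 = 0.71868.
p̂(1−p̂) = 0.71868·0.28132 = 0.202179.
Dividing by n and taking the root: √0.000444349 = 0.0211.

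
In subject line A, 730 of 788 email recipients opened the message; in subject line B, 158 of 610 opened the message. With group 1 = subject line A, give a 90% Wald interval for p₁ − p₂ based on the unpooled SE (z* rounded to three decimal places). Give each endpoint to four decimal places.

p̂₁ = 0.92640, p̂₂ = 0.25902, so the observed difference is 0.66738.
Unpooled SE = √(p̂₁(1−p̂₁)/n₁ + p̂₂(1−p̂₂)/n₂) = √(0.000086531 + 0.000314634) = 0.020029.
z* = 1.645 at the 90% level. Margin = 1.645·0.020029 = 0.03295.
CI: 0.66738 ± 0.03295 = (0.6344, 0.7003).

(0.6344, 0.7003)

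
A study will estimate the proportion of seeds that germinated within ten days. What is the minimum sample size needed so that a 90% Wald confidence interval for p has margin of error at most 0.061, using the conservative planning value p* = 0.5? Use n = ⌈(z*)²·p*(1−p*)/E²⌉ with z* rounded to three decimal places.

For 90% confidence, z* = 1.645.
p*(1−p*) = 0.50·0.50 = 0.2500.
Required n before rounding: 2.706025 × 0.2500 / 0.061² = 181.808.
Rounding up, n = 182.

n = 182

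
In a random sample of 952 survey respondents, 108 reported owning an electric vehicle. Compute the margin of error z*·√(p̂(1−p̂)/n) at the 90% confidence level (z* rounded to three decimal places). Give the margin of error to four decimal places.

ME = 0.0169

Sample proportion p̂ = 108/952 = 0.11345.
SE(p̂) = √(0.11345·0.88655/952) = 0.010278.
The 90% critical value is z* = 1.645.
So ME = 0.0169.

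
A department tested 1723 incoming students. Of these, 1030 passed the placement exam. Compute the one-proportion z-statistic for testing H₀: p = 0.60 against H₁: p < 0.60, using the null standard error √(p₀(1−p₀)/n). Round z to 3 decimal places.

z = -0.187

The sample proportion is 1030/1723 = 0.59779.
SE₀ = √(0.60·0.40/1723) = 0.011802.
Test statistic: z = -0.00221/0.011802 = -0.187.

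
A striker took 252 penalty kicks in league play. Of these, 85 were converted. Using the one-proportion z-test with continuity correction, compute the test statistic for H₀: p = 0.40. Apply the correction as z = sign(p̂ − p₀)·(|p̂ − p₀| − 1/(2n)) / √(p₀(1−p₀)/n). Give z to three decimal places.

z = -1.967

The sample proportion is 85/252 = 0.33730. p̂ − p₀ = -0.062698.
1/(2n) = 0.001984.
Corrected numerator: |-0.062698| − 0.001984 = 0.060714.
SE₀ = √(0.40·0.60/252) = 0.030861.
z = −0.060714/0.030861 = -1.967.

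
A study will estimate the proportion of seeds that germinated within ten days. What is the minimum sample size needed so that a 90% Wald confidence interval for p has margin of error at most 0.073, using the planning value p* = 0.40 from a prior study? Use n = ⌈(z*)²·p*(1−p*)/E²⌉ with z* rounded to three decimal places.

n = 122

z* = 1.645 at the 90% level.
p*(1−p*) = 0.2400.
(z*)²·p*(1−p*)/E² = 2.706025·0.2400/0.005329 = 121.870.
⌈121.870⌉ = 122.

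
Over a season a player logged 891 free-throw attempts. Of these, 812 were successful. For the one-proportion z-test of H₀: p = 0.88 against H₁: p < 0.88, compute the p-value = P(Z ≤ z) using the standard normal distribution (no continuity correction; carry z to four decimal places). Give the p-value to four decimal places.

p-value = 0.9980

p̂ = 812/891 = 0.91134.
Under H₀, SE = √(p₀(1−p₀)/n) = √(0.88·0.12/891) = √0.000118519 = 0.010887.
Test statistic (full precision, shown to 4 dp): z = (812/891 − 0.88)/SE₀ ≈ 2.8784.
p-value = P(Z ≤ z) with z = 2.8784 → 0.9980.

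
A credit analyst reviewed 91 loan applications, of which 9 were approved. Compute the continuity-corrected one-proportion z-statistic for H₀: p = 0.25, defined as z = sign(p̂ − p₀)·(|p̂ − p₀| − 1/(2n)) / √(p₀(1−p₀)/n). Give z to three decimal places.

Sample proportion p̂ = 9/91 = 0.09890. p̂ − p₀ = -0.151099.
1/(2n) = 0.005495.
Corrected numerator: |-0.151099| − 0.005495 = 0.145604.
SE₀ = √(0.25·0.75/91) = 0.045392.
z = −0.145604/0.045392 = -3.208.

z = -3.208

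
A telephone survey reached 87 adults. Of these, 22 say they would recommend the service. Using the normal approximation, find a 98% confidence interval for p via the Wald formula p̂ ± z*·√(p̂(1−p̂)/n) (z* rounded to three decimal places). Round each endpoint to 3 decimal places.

The sample proportion is 22/87 = 0.25287.
Standard error of p̂: √(0.188929/87) = √0.002171592 = 0.046600.
z* = 2.326 at the 98% level.
Margin of error: 2.326 × 0.046600 = 0.10839.
Interval: 0.25287 ± 0.10839 → (0.144, 0.361).

(0.144, 0.361)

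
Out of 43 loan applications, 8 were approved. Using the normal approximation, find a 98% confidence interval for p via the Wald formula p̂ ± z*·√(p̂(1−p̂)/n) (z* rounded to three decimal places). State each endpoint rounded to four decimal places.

(0.0480, 0.3241)

With x = 8 successes in n = 43, p̂ = 0.18605.
SE(p̂) = √(0.18605·0.81395/43) = 0.059344.
z* = 2.326 at the 98% level.
Margin = 2.326·0.059344 = 0.13803.
So the interval runs from 0.0480 to 0.3241.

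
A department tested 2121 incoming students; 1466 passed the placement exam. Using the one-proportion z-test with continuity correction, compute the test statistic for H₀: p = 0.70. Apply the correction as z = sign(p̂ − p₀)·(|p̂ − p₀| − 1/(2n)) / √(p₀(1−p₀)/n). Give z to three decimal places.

With x = 1466 successes in n = 2121, p̂ = 0.69118. p̂ − p₀ = -0.008817.
Continuity correction 1/(2n) = 1/4242 = 0.000236.
Corrected numerator: |-0.008817| − 0.000236 = 0.008581.
Under H₀, SE = √(p₀(1−p₀)/n) = √(0.70·0.30/2121) = √0.000099010 = 0.009950.
z = −0.008581/0.009950 = -0.862.

z = -0.862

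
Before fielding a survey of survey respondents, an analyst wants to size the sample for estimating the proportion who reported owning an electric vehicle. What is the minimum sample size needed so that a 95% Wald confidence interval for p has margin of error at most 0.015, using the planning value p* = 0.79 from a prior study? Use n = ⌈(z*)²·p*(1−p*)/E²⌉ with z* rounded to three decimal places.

For 95% confidence, z* = 1.960.
p*(1−p*) = 0.1659.
Required n before rounding: 3.841600 × 0.1659 / 0.015² = 2832.540.
⌈2832.540⌉ = 2833.

n = 2833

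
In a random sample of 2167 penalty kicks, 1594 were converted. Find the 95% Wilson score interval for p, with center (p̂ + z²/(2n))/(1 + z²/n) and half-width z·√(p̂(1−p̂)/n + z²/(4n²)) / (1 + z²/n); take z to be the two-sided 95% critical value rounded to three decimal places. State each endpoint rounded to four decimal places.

Here p̂ = 1594/2167 = 0.73558 and z = 1.960 (z² = 3.841600).
Denominator 1 + z²/n = 1 + 3.841600/2167 = 1.001773.
Adjusted center: (0.73558 + z²/(2n))/1.001773 = 0.73516.
Radicand: p̂(1−p̂)/n + z²/(4n²) = 0.000089757 + 0.000000205 = 0.000089962.
Half-width = 1.960·√0.000089962/1.001773 = 0.01856.
So the interval runs from 0.7166 to 0.7537.

(0.7166, 0.7537)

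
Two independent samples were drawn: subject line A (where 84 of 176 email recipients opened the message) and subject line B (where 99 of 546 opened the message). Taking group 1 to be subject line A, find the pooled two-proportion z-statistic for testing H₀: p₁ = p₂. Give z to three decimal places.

p̂₁ = 84/176 = 0.47727, p̂₂ = 99/546 = 0.18132.
Pooling: p̂ = 183/722 = 0.25346.
SE = √[p̂(1−p̂)(1/n₁+1/n₂)] = √[0.25346·0.74654·(1/176+1/546)] ≈ 0.037705.
z = 0.29595/0.037705 = 7.849.

z = 7.849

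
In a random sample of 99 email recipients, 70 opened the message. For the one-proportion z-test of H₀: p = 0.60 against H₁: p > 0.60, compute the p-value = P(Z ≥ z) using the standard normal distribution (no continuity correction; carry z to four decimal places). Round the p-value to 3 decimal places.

p-value = 0.015

Sample proportion p̂ = 70/99 = 0.70707.
Under H₀, SE = √(p₀(1−p₀)/n) = √(0.60·0.40/99) = √0.002424242 = 0.049237.
Test statistic (full precision, shown to 4 dp): z = (70/99 − 0.60)/SE₀ ≈ 2.1746.
p-value = P(Z ≥ z) with z = 2.1746 → 0.015.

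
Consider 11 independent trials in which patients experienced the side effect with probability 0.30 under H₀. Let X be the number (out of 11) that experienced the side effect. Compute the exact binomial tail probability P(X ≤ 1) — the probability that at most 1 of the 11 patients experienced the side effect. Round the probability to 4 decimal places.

P = 0.1130

X ~ Binomial(n=11, p=0.30).
P(X ≤ 1) = C(11,0)·0.30^0·0.70^11 + C(11,1)·0.30^1·0.70^10.
= 0.019773 + 0.093217 = 0.1130.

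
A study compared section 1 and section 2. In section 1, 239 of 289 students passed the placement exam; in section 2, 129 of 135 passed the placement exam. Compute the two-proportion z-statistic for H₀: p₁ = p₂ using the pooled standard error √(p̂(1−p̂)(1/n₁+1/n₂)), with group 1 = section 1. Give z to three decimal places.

p̂₁ = 239/289 = 0.82699, p̂₂ = 129/135 = 0.95556.
Pooled p̂ = (239+129)/(289+135) = 368/424 = 0.86792.
SE = √[p̂(1−p̂)(1/n₁+1/n₂)] = √[0.86792·0.13208·(1/289+1/135)] ≈ 0.035295.
z = -0.12857/0.035295 = -3.643.

z = -3.643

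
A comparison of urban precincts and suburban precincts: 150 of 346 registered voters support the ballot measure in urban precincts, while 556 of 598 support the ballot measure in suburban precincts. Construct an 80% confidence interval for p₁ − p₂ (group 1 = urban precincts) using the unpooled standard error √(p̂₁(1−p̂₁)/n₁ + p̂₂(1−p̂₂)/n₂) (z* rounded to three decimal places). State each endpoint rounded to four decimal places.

p̂₁ = 150/346 = 0.43353, p̂₂ = 556/598 = 0.92977; p̂₁ − p̂₂ = -0.49624.
Unpooled SE = √(p̂₁(1−p̂₁)/n₁ + p̂₂(1−p̂₂)/n₂) = √(0.000709772 + 0.000109199) = 0.028618.
z* = 1.282 at the 80% level. Margin of error = 0.03669.
So the interval runs from -0.5329 to -0.4596.

(-0.5329, -0.4596)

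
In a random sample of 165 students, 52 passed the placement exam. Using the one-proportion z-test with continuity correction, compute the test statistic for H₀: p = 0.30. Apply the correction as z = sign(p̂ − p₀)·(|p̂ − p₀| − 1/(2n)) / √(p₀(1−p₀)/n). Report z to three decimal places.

z = 0.340

p̂ = 52/165 = 0.31515. p̂ − p₀ = 0.015152.
Continuity correction 1/(2n) = 1/330 = 0.003030.
Corrected numerator: |0.015152| − 0.003030 = 0.012122.
SE₀ = √(0.30·0.70/165) = 0.035675.
z = +0.012122/0.035675 = 0.340.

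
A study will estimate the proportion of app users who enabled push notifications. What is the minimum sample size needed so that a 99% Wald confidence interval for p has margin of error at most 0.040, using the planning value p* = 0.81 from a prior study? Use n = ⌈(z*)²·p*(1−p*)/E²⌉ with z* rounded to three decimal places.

n = 639

For 99% confidence, z* = 2.576.
p*(1−p*) = 0.81·0.19 = 0.1539.
(z*)²·p*(1−p*)/E² = 6.635776·0.1539/0.001600 = 638.279.
Rounding up, n = 639.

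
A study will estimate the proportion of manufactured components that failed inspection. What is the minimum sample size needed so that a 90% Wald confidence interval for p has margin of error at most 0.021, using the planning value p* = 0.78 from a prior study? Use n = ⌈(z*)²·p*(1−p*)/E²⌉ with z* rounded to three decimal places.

n = 1053

For 90% confidence, z* = 1.645.
p*(1−p*) = 0.1716.
Required n before rounding: 2.706025 × 0.1716 / 0.021² = 1052.957.
Rounding up, n = 1053.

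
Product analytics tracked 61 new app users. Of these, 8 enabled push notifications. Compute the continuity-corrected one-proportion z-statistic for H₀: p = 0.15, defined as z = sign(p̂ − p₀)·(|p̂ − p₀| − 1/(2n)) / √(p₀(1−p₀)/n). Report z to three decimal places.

Sample proportion p̂ = 8/61 = 0.13115. p̂ − p₀ = -0.018852.
1/(2n) = 0.008197.
Corrected numerator: |-0.018852| − 0.008197 = 0.010655.
SE₀ = √(0.15·0.85/61) = 0.045718.
z = −0.010655/0.045718 = -0.233.

z = -0.233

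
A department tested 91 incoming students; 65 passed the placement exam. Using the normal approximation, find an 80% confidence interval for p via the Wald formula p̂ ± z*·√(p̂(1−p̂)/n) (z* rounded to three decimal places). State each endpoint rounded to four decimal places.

(0.6536, 0.7750)

The sample proportion is 65/91 = 0.71429.
Standard error of p̂: √(0.204082/91) = √0.002242655 = 0.047357.
For 80% confidence, z* = 1.282.
Margin = 1.282·0.047357 = 0.06071.
So the interval runs from 0.6536 to 0.7750.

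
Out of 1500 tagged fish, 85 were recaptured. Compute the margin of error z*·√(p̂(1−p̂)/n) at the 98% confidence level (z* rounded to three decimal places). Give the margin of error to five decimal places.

ME = 0.01389

Sample proportion p̂ = 85/1500 = 0.05667.
SE(p̂) = √(0.05667·0.94333/1500) = 0.005970.
For 98% confidence, z* = 2.326.
So ME = 0.01389.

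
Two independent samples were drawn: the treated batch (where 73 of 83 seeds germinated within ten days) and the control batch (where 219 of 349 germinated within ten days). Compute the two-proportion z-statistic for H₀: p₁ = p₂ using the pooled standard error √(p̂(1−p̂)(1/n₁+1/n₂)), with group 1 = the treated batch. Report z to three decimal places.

z = 4.409

p̂₁ = 73/83 = 0.87952, p̂₂ = 219/349 = 0.62751.
Pooled p̂ = (73+219)/(83+349) = 292/432 = 0.67593.
SE = √[p̂(1−p̂)(1/n₁+1/n₂)] = √[0.67593·0.32407·(1/83+1/349)] ≈ 0.057156.
z = 0.25201/0.057156 = 4.409.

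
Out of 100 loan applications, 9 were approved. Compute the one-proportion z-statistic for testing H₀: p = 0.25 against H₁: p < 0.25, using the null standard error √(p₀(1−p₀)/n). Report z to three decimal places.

Sample proportion p̂ = 9/100 = 0.09000.
Null standard error: √(0.25·0.75/100) = √0.001875000 = 0.043301.
z = (0.09000 − 0.25)/0.043301 = -0.16000/0.043301 = -3.695.

z = -3.695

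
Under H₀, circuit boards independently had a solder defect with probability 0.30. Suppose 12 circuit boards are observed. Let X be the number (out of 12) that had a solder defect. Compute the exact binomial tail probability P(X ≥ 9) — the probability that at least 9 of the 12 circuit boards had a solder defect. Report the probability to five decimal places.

X is binomial with n = 12 and p = 0.30.
P(X ≥ 9) = C(12,9)·0.30^9·0.70^3 + C(12,10)·0.30^10·0.70^2 + C(12,11)·0.30^11·0.70^1 + C(12,12)·0.30^12·0.70^0.
= 0.001485 + 0.000191 + 0.000015 + 0.000001 = 0.00169.

P = 0.00169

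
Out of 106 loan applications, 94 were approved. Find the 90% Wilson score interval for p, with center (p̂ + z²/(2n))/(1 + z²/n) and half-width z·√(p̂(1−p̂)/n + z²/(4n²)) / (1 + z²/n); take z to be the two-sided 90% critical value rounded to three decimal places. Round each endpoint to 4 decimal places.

(0.8263, 0.9281)

Here p̂ = 94/106 = 0.88679 and z = 1.645 (z² = 2.706025).
Denominator 1 + z²/n = 1 + 2.706025/106 = 1.025529.
Center = (0.88679 + 0.012764)/1.025529 = 0.87716.
Radicand: p̂(1−p̂)/n + z²/(4n²) = 0.000947091 + 0.000060209 = 0.001007300.
Half-width = 1.645·√0.001007300/1.025529 = 0.05091.
CI: 0.87716 ± 0.05091 = (0.8263, 0.9281).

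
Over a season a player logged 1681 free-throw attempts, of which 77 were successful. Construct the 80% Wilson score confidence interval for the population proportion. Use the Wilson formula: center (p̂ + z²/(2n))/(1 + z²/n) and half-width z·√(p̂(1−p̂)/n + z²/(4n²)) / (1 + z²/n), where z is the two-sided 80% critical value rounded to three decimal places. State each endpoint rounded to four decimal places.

(0.0397, 0.0528)

p̂ = 77/1681 = 0.04581; z = 1.282, so z² = 1.643524.
Denominator 1 + z²/n = 1 + 1.643524/1681 = 1.000978.
Adjusted center: (0.04581 + z²/(2n))/1.000978 = 0.04625.
Radicand: p̂(1−p̂)/n + z²/(4n²) = 0.000026001 + 0.000000145 = 0.000026146.
Half-width = z·√(radicand)/denom = 1.282·0.005113/1.000978 = 0.00655.
So the interval runs from 0.0397 to 0.0528.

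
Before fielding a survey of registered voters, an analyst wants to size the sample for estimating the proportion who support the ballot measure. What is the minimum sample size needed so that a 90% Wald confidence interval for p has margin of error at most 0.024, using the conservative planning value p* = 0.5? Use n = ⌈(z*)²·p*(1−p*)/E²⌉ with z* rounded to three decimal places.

n = 1175

The 90% critical value is z* = 1.645.
p*(1−p*) = 0.2500.
Required n before rounding: 2.706025 × 0.2500 / 0.024² = 1174.490.
Rounding up, n = 1175.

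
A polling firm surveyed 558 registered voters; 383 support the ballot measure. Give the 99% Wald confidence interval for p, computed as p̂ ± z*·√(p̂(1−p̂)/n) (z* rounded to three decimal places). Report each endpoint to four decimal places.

p̂ = 383/558 = 0.68638.
Standard error of p̂: √(0.215263/558) = √0.000385775 = 0.019641.
z* = 2.576 at the 99% level.
Margin of error: 2.576 × 0.019641 = 0.05060.
Interval: 0.68638 ± 0.05060 → (0.6358, 0.7370).

(0.6358, 0.7370)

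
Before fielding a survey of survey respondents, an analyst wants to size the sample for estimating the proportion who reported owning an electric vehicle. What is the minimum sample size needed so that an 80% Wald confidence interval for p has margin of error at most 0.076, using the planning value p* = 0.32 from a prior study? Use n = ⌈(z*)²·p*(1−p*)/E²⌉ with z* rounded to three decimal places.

n = 62

z* = 1.282 at the 80% level.
p*(1−p*) = 0.32·0.68 = 0.2176.
(z*)²·p*(1−p*)/E² = 1.643524·0.2176/0.005776 = 61.917.
⌈61.917⌉ = 62.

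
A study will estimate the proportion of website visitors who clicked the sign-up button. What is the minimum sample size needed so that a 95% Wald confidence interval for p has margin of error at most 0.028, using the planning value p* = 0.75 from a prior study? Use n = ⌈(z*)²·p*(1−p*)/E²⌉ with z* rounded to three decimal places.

n = 919

For 95% confidence, z* = 1.960.
p*(1−p*) = 0.1875.
(z*)²·p*(1−p*)/E² = 3.841600·0.1875/0.000784 = 918.750.
Rounding up, n = 919.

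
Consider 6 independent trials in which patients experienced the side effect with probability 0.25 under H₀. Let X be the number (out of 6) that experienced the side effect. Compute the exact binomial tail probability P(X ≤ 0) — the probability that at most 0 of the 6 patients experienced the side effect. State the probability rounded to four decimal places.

X ~ Binomial(n=6, p=0.25).
P(X ≤ 0) = C(6,0)·0.25^0·0.75^6.
= 0.177979 = 0.1780.

P = 0.1780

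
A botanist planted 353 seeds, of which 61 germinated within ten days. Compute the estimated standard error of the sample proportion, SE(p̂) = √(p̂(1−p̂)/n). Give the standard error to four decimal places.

SE = 0.0201

p̂ = 61/353 = 0.17280.
p̂(1−p̂) = 0.17280·0.82720 = 0.142940.
Dividing by n and taking the root: √0.000404929 = 0.0201.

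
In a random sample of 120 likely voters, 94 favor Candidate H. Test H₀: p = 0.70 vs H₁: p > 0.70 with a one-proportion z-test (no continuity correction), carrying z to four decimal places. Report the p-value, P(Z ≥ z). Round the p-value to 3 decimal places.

p-value = 0.023

The sample proportion is 94/120 = 0.78333.
Null standard error: √(0.70·0.30/120) = √0.001750000 = 0.041833.
z = (p̂ − p₀)/SE = (94/120 − 0.70)/0.041833 ≈ 1.9920.
From the standard normal, P(Z ≥ z) = 0.023.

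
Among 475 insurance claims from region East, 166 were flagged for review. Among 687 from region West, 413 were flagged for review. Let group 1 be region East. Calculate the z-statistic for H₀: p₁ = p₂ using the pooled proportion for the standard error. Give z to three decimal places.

p̂₁ = 166/475 = 0.34947, p̂₂ = 413/687 = 0.60116.
Pooling: p̂ = 579/1162 = 0.49828.
SE = √[p̂(1−p̂)(1/n₁+1/n₂)] = √[0.49828·0.50172·(1/475+1/687)] ≈ 0.029836.
z = -0.25169/0.029836 = -8.436.

z = -8.436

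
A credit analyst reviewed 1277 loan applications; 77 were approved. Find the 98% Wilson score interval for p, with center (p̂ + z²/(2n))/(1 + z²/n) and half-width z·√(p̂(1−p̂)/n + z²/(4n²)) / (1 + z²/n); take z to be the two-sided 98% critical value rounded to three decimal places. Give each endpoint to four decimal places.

Here p̂ = 77/1277 = 0.06030 and z = 2.326 (z² = 5.410276).
Denominator 1 + z²/n = 1 + 5.410276/1277 = 1.004237.
Adjusted center: (0.06030 + z²/(2n))/1.004237 = 0.06215.
Radicand: p̂(1−p̂)/n + z²/(4n²) = 0.000044371 + 0.000000829 = 0.000045200.
Half-width = z·√(radicand)/denom = 2.326·0.006723/1.004237 = 0.01557.
CI: 0.06215 ± 0.01557 = (0.0466, 0.0777).

(0.0466, 0.0777)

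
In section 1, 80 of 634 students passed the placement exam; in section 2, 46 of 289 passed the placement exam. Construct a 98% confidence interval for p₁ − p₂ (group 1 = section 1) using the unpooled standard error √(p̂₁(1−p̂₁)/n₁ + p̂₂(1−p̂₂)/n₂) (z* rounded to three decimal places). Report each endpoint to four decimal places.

p̂₁ = 80/634 = 0.12618, p̂₂ = 46/289 = 0.15917; p̂₁ − p̂₂ = -0.03299.
SE = √(0.000173913 + 0.000463096) = √0.000637009 = 0.025239.
z* = 2.326 at the 98% level. Margin = 2.326·0.025239 = 0.05871.
CI: -0.03299 ± 0.05871 = (-0.0917, 0.0257).

(-0.0917, 0.0257)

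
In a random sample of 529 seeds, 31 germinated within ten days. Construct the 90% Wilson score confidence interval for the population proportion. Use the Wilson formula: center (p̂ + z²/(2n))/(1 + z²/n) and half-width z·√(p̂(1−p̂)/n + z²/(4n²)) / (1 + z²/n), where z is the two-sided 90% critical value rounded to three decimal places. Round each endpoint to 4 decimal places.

p̂ = 31/529 = 0.05860; z = 1.645, so z² = 2.706025.
Denominator 1 + z²/n = 1 + 2.706025/529 = 1.005115.
Adjusted center: (0.05860 + z²/(2n))/1.005115 = 0.06085.
Radicand: p̂(1−p̂)/n + z²/(4n²) = 0.000104286 + 0.000002417 = 0.000106703.
Half-width = 1.645·√0.000106703/1.005115 = 0.01691.
CI: 0.06085 ± 0.01691 = (0.0439, 0.0778).

(0.0439, 0.0778)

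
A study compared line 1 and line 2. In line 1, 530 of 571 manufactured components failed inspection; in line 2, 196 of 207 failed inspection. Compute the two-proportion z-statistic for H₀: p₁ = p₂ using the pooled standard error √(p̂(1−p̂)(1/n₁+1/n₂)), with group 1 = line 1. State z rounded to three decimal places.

p̂₁ = 530/571 = 0.92820, p̂₂ = 196/207 = 0.94686.
Pooling: p̂ = 726/778 = 0.93316.
SE = √[p̂(1−p̂)(1/n₁+1/n₂)] = √[0.93316·0.06684·(1/571+1/207)] ≈ 0.020262.
z = (p̂₁ − p̂₂)/SE = (0.92820 − 0.94686)/0.020262 = -0.01866/0.020262 = -0.921.

z = -0.921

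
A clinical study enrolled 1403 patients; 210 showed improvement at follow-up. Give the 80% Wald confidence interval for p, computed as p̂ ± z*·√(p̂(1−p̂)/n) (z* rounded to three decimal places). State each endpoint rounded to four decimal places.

(0.1375, 0.1619)

The sample proportion is 210/1403 = 0.14968.
SE = √(p̂(1−p̂)/n) = √(0.127275/1403) = 0.009525.
z* = 1.282 at the 80% level.
Margin = 1.282·0.009525 = 0.01221.
So the interval runs from 0.1375 to 0.1619.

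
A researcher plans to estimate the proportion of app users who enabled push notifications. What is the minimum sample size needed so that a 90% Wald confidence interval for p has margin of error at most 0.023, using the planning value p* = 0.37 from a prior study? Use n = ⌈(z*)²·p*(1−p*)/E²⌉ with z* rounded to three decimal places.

For 90% confidence, z* = 1.645.
p*(1−p*) = 0.2331.
Required n before rounding: 2.706025 × 0.2331 / 0.023² = 1192.390.
Rounding up, n = 1193.

n = 1193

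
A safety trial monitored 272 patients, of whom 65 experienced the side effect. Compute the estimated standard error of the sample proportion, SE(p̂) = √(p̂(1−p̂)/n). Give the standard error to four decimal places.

p̂ = 65/272 = 0.23897.
p̂(1−p̂) = 0.181863.
Dividing by n and taking the root: √0.000668614 = 0.0259.

SE = 0.0259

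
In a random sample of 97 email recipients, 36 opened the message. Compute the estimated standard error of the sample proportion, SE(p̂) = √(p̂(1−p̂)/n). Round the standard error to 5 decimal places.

With x = 36 successes in n = 97, p̂ = 0.37113.
p̂(1−p̂) = 0.37113·0.62887 = 0.233393.
SE = √(0.233393/97) = √0.002406113 = 0.04905.

SE = 0.04905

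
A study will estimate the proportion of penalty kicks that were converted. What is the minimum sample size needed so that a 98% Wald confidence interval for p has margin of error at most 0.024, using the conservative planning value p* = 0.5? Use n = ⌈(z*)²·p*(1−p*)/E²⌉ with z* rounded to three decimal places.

n = 2349

z* = 2.326 at the 98% level.
p*(1−p*) = 0.50·0.50 = 0.2500.
Required n before rounding: 5.410276 × 0.2500 / 0.024² = 2348.210.
Rounding up, n = 2349.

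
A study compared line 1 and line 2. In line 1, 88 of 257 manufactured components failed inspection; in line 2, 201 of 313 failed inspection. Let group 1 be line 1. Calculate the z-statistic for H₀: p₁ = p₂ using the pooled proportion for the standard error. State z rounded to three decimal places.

z = -7.123

Sample proportions: p̂₁ = 88/257 = 0.34241 and p̂₂ = 201/313 = 0.64217.
Pooled p̂ = (88+201)/(257+313) = 289/570 = 0.50702.
Pooled SE = √[0.2499508·0.00708594] ≈ 0.042085.
z = -0.29976/0.042085 = -7.123.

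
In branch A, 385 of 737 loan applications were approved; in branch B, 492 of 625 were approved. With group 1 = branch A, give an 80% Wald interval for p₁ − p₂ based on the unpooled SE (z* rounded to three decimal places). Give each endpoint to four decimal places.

(-0.2964, -0.2332)

p̂₁ = 0.52239, p̂₂ = 0.78720, so the observed difference is -0.26481.
SE = √(0.000338533 + 0.000268026) = √0.000606559 = 0.024628.
The 80% critical value is z* = 1.282. Margin = 1.282·0.024628 = 0.03157.
CI: -0.26481 ± 0.03157 = (-0.2964, -0.2332).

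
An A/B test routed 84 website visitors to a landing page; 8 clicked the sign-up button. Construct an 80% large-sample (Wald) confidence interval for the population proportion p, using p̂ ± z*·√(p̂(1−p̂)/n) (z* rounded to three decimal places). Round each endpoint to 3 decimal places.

With x = 8 successes in n = 84, p̂ = 0.09524.
SE(p̂) = √(0.09524·0.90476/84) = 0.032028.
The 80% critical value is z* = 1.282.
Margin = 1.282·0.032028 = 0.04106.
CI: 0.09524 ± 0.04106 = (0.054, 0.136).

(0.054, 0.136)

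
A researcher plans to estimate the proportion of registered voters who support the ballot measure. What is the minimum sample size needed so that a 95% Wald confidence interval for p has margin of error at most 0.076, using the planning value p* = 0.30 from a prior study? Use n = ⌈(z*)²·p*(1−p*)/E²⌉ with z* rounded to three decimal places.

z* = 1.960 at the 95% level.
p*(1−p*) = 0.2100.
Required n before rounding: 3.841600 × 0.2100 / 0.076² = 139.670.
⌈139.670⌉ = 140.

n = 140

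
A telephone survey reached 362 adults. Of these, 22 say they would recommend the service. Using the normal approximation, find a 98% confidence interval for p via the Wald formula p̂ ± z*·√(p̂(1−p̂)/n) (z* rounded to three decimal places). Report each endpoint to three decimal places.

With x = 22 successes in n = 362, p̂ = 0.06077.
SE = √(p̂(1−p̂)/n) = √(0.057080/362) = 0.012557.
z* = 2.326 at the 98% level.
Margin of error: 2.326 × 0.012557 = 0.02921.
CI: 0.06077 ± 0.02921 = (0.032, 0.090).

(0.032, 0.090)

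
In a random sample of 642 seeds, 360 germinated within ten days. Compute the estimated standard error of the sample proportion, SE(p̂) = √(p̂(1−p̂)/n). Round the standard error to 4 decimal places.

SE = 0.0196

p̂ = 360/642 = 0.56075.
p̂(1−p̂) = 0.56075·0.43925 = 0.246309.
Dividing by n and taking the root: √0.000383659 = 0.0196.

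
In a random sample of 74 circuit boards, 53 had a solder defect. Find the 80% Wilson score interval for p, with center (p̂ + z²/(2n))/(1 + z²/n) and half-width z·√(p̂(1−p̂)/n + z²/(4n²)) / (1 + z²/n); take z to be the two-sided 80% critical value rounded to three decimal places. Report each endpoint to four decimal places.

(0.6449, 0.7781)

Here p̂ = 53/74 = 0.71622 and z = 1.282 (z² = 1.643524).
Denominator 1 + z²/n = 1 + 1.643524/74 = 1.022210.
Adjusted center: (0.71622 + z²/(2n))/1.022210 = 0.71152.
Radicand: p̂(1−p̂)/n + z²/(4n²) = 0.002746629 + 0.000075033 = 0.002821662.
Half-width = 1.282·√0.002821662/1.022210 = 0.06662.
So the interval runs from 0.6449 to 0.7781.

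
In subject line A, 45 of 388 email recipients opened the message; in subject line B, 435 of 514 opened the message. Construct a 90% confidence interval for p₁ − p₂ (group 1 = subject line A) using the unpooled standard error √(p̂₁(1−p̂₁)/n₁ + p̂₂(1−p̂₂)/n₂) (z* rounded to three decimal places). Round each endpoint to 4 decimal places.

(-0.7677, -0.6929)

p̂₁ = 45/388 = 0.11598, p̂₂ = 435/514 = 0.84630; p̂₁ − p̂₂ = -0.73032.
SE = √(0.000264248 + 0.000253062) = √0.000517310 = 0.022744.
For 90% confidence, z* = 1.645. Margin = 1.645·0.022744 = 0.03741.
Interval: -0.73032 ± 0.03741 → (-0.7677, -0.6929).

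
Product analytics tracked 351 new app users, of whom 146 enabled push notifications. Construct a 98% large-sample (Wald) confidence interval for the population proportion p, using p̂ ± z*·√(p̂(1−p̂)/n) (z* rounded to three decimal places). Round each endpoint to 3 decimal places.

(0.355, 0.477)

Sample proportion p̂ = 146/351 = 0.41595.
Standard error of p̂: √(0.242936/351) = √0.000692126 = 0.026308.
For 98% confidence, z* = 2.326.
Margin of error: 2.326 × 0.026308 = 0.06119.
Interval: 0.41595 ± 0.06119 → (0.355, 0.477).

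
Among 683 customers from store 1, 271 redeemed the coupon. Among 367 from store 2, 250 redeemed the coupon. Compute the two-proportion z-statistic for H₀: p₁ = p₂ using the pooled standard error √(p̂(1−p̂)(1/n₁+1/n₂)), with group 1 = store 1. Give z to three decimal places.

p̂₁ = 271/683 = 0.39678, p̂₂ = 250/367 = 0.68120.
Pooled p̂ = (271+250)/(683+367) = 521/1050 = 0.49619.
SE = √[p̂(1−p̂)(1/n₁+1/n₂)] = √[0.49619·0.50381·(1/683+1/367)] ≈ 0.032360.
z = (p̂₁ − p̂₂)/SE = (0.39678 − 0.68120)/0.032360 = -0.28442/0.032360 = -8.789.

z = -8.789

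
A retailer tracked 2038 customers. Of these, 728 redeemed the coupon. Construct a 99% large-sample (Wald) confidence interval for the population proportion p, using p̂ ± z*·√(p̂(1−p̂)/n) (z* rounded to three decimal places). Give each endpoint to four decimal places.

(0.3299, 0.3846)

The sample proportion is 728/2038 = 0.35721.
Standard error of p̂: √(0.229612/2038) = √0.000112665 = 0.010614.
For 99% confidence, z* = 2.576.
Margin of error: 2.576 × 0.010614 = 0.02734.
Interval: 0.35721 ± 0.02734 → (0.3299, 0.3846).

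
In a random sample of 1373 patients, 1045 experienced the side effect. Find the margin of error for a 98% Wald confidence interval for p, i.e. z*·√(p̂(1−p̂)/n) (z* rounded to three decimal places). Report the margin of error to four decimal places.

ME = 0.0268

Sample proportion p̂ = 1045/1373 = 0.76111.
Standard error of p̂: √(0.181823/1373) = √0.000132428 = 0.011508.
The 98% critical value is z* = 2.326.
ME = 2.326·0.011508 = 0.0268.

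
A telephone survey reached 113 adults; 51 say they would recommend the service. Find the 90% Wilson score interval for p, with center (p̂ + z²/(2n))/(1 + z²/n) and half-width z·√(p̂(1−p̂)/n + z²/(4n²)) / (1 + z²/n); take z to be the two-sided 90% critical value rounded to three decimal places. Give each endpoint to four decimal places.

(0.3764, 0.5286)

Here p̂ = 51/113 = 0.45133 and z = 1.645 (z² = 2.706025).
1 + z²/n = 1.023947.
Adjusted center: (0.45133 + z²/(2n))/1.023947 = 0.45247.
Radicand: p̂(1−p̂)/n + z²/(4n²) = 0.002191425 + 0.000052980 = 0.002244405.
Half-width = z·√(radicand)/denom = 1.645·0.047375/1.023947 = 0.07611.
So the interval runs from 0.3764 to 0.5286.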